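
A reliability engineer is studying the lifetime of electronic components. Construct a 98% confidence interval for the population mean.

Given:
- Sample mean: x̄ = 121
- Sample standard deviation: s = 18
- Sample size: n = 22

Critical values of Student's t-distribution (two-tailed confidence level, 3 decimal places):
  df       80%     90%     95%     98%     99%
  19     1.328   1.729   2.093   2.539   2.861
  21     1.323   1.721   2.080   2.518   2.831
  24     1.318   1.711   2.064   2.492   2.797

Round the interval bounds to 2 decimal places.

The population standard deviation σ is unknown (only the sample standard deviation s is given), so use a t-interval with df = n - 1 = 22 - 1 = 21.

For 98% confidence with df = 21, t* = 2.518 (from t-table)

Standard error: SE = s/√n = 18/√22 = 3.837613

Margin of error: E = t* × SE = 2.518 × 3.837613 = 9.6631

T-interval: x̄ ± E = 121 ± 9.6631 = (111.3369, 130.6631)

Rounded to 2 decimal places:

(111.34, 130.66)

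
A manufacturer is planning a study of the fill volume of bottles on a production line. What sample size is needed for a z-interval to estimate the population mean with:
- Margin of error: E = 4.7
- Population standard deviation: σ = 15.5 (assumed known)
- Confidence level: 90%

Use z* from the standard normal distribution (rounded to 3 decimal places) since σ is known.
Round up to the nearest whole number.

Using z* since population σ is known (z-interval formula).

For 90% confidence, z* = 1.645 (from standard normal table)

Sample size formula for z-interval: n = (z*σ/E)²

n = (1.645 × 15.5 / 4.7)²
  = (5.425000)²
  = 29.4306

Round up to the nearest whole number: n = 30

30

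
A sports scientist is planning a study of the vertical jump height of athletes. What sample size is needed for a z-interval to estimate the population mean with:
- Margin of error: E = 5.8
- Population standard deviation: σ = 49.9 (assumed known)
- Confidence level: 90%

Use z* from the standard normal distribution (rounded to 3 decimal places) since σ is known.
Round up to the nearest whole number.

Using z* since population σ is known (z-interval formula).

For 90% confidence, z* = 1.645 (from standard normal table)

Sample size formula for z-interval: n = (z*σ/E)²

n = (1.645 × 49.9 / 5.8)²
  = (14.152672)²
  = 200.2981

Round up to the nearest whole number: n = 201

201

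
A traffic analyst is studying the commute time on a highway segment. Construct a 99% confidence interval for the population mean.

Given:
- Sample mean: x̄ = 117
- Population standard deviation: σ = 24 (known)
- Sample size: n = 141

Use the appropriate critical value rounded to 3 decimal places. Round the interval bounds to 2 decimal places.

The population standard deviation σ is known, so use a z-interval (standard normal critical value).

For 99% confidence, z* = 2.576 (from standard normal table)

Standard error: SE = σ/√n = 24/√141 = 2.021165

Margin of error: E = z* × SE = 2.576 × 2.021165 = 5.2065

Z-interval: x̄ ± E = 117 ± 5.2065 = (111.7935, 122.2065)

Rounded to 2 decimal places:

(111.79, 122.21)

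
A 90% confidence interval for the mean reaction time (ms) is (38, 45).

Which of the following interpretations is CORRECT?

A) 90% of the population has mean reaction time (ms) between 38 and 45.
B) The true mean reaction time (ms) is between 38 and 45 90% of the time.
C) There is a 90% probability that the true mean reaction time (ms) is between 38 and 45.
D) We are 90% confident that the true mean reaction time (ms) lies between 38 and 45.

A confidence interval represents our confidence in the procedure, not a probability statement about the parameter.

Key concept: If we repeated this sampling process many times and computed a 90% CI each time, about 90% of those intervals would contain the true population parameter.

For this specific interval (38, 45):
- Midpoint (point estimate): 41.5
- Margin of error: 3.5

The correct interpretation is the one stating confidence that the true parameter lies in the interval — option D.

D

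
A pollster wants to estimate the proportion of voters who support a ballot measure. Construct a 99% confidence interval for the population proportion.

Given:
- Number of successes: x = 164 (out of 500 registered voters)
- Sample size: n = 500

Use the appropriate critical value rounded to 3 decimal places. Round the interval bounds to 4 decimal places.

Sample proportion: p̂ = 164/500 = 0.328000

Check conditions for normal approximation:
  np̂ = 164 ≥ 10 ✓
  n(1-p̂) = 336 ≥ 10 ✓

The sample is large enough, so use a z-interval (normal approximation) for the proportion.

For 99% confidence, z* = 2.576 (from standard normal table)

Standard error: SE = √(p̂(1-p̂)/n) = √(0.328000×0.672000/500) = 0.02099600

Margin of error: E = z* × SE = 2.576 × 0.02099600 = 0.054086

Z-interval: p̂ ± E = 0.328000 ± 0.054086 = (0.273914, 0.382086)

Rounded to 4 decimal places:

(0.2739, 0.3821)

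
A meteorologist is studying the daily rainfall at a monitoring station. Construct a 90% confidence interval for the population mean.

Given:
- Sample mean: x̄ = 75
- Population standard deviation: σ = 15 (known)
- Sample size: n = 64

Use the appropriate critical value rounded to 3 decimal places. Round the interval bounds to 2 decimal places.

The population standard deviation σ is known, so use a z-interval (standard normal critical value).

For 90% confidence, z* = 1.645 (from standard normal table)

Standard error: SE = σ/√n = 15/√64 = 1.875000

Margin of error: E = z* × SE = 1.645 × 1.875000 = 3.0844

Z-interval: x̄ ± E = 75 ± 3.0844 = (71.9156, 78.0844)

Rounded to 2 decimal places:

(71.92, 78.08)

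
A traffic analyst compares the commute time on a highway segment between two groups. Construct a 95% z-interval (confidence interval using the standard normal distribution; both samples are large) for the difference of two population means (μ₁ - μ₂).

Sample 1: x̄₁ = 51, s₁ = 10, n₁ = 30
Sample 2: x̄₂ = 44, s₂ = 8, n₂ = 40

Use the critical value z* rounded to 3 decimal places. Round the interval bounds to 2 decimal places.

Both samples are large (n₁ = 30 ≥ 30, n₂ = 40 ≥ 30), so a z-interval for the difference of means applies.

Point estimate: x̄₁ - x̄₂ = 51 - 44 = 7

Standard error: SE = √(s₁²/n₁ + s₂²/n₂)
= √(10²/30 + 8²/40)
= √(3.333333 + 1.600000)
= 2.221111

For 95% confidence, z* = 1.96 (from standard normal table)
Margin of error: E = z* × SE = 1.96 × 2.221111 = 4.3534

Z-interval: (x̄₁ - x̄₂) ± E = 7 ± 4.3534 = (2.6466, 11.3534)

Rounded to 2 decimal places:

(2.65, 11.35)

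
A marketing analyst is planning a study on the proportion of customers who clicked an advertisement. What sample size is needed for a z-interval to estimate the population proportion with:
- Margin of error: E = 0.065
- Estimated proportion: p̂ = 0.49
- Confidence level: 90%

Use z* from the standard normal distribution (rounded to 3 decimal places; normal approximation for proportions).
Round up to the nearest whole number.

Using z* for proportion z-interval (normal approximation).

For 90% confidence, z* = 1.645 (from standard normal table)

Sample size formula for proportion z-interval: n = z*²p̂(1-p̂)/E²

n = 1.645² × 0.49 × 0.51 / 0.065²
  = 2.706025 × 0.2499 / 0.004225
  = 160.0558

Round up to the nearest whole number: n = 161

161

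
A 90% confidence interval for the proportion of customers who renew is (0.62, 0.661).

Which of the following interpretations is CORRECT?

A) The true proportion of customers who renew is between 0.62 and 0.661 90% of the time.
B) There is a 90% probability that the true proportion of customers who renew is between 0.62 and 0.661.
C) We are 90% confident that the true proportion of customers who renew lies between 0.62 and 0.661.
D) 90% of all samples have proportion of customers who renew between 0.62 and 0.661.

A confidence interval represents our confidence in the procedure, not a probability statement about the parameter.

Key concept: If we repeated this sampling process many times and computed a 90% CI each time, about 90% of those intervals would contain the true population parameter.

For this specific interval (0.62, 0.661):
- Midpoint (point estimate): 0.6405
- Margin of error: 0.0205

The correct interpretation is the one stating confidence that the true parameter lies in the interval — option C.

C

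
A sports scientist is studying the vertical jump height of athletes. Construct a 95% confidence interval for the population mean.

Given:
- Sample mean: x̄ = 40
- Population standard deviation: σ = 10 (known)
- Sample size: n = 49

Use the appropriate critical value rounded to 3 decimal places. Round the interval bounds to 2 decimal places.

The population standard deviation σ is known, so use a z-interval (standard normal critical value).

For 95% confidence, z* = 1.96 (from standard normal table)

Standard error: SE = σ/√n = 10/√49 = 1.428571

Margin of error: E = z* × SE = 1.96 × 1.428571 = 2.8000

Z-interval: x̄ ± E = 40 ± 2.8000 = (37.2000, 42.8000)

Rounded to 2 decimal places:

(37.20, 42.80)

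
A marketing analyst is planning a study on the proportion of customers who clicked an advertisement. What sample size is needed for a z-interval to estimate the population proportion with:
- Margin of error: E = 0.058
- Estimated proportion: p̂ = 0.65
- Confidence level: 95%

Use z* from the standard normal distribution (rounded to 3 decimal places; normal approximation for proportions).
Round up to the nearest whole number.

Using z* for proportion z-interval (normal approximation).

For 95% confidence, z* = 1.96 (from standard normal table)

Sample size formula for proportion z-interval: n = z*²p̂(1-p̂)/E²

n = 1.96² × 0.65 × 0.35 / 0.058²
  = 3.8416 × 0.2275 / 0.003364
  = 259.7990

Round up to the nearest whole number: n = 260

260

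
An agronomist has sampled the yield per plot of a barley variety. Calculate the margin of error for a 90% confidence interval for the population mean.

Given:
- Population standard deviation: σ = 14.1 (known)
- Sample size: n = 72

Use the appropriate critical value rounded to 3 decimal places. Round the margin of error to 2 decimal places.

The population standard deviation σ is known, so use the z-interval margin of error formula.

For 90% confidence, z* = 1.645 (from standard normal table)

Margin of error formula for z-interval: E = z* × σ/√n

E = 1.645 × 14.1/√72
  = 1.645 × 1.661701
  = 2.7335

Rounded to 2 decimal places:

2.73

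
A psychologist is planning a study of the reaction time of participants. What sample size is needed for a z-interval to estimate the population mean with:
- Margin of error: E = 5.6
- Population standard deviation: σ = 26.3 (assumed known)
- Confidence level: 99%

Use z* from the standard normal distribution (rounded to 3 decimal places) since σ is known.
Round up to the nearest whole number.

Using z* since population σ is known (z-interval formula).

For 99% confidence, z* = 2.576 (from standard normal table)

Sample size formula for z-interval: n = (z*σ/E)²

n = (2.576 × 26.3 / 5.6)²
  = (12.098000)²
  = 146.3616

Round up to the nearest whole number: n = 147

147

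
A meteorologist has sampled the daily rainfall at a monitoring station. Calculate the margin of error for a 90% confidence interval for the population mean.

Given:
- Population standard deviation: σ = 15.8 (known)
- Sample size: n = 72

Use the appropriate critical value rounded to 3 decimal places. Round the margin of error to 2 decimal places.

The population standard deviation σ is known, so use the z-interval margin of error formula.

For 90% confidence, z* = 1.645 (from standard normal table)

Margin of error formula for z-interval: E = z* × σ/√n

E = 1.645 × 15.8/√72
  = 1.645 × 1.862048
  = 3.0631

Rounded to 2 decimal places:

3.06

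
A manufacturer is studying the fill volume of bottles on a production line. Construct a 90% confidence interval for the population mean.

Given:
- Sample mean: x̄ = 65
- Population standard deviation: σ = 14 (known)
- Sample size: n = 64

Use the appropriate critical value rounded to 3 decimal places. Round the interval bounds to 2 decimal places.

The population standard deviation σ is known, so use a z-interval (standard normal critical value).

For 90% confidence, z* = 1.645 (from standard normal table)

Standard error: SE = σ/√n = 14/√64 = 1.750000

Margin of error: E = z* × SE = 1.645 × 1.750000 = 2.8788

Z-interval: x̄ ± E = 65 ± 2.8788 = (62.1213, 67.8787)

Rounded to 2 decimal places:

(62.12, 67.88)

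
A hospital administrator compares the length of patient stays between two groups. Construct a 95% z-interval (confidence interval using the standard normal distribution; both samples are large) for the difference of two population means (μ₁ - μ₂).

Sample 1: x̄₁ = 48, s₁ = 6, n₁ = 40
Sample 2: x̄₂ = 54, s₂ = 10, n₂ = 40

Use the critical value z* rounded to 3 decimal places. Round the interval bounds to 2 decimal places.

Both samples are large (n₁ = 40 ≥ 30, n₂ = 40 ≥ 30), so a z-interval for the difference of means applies.

Point estimate: x̄₁ - x̄₂ = 48 - 54 = -6

Standard error: SE = √(s₁²/n₁ + s₂²/n₂)
= √(6²/40 + 10²/40)
= √(0.900000 + 2.500000)
= 1.843909

For 95% confidence, z* = 1.96 (from standard normal table)
Margin of error: E = z* × SE = 1.96 × 1.843909 = 3.6141

Z-interval: (x̄₁ - x̄₂) ± E = -6 ± 3.6141 = (-9.6141, -2.3859)

Rounded to 2 decimal places:

(-9.61, -2.39)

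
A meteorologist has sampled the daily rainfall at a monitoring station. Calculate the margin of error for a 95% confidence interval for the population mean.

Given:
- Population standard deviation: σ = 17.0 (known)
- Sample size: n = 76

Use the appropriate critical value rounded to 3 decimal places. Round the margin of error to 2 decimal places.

The population standard deviation σ is known, so use the z-interval margin of error formula.

For 95% confidence, z* = 1.96 (from standard normal table)

Margin of error formula for z-interval: E = z* × σ/√n

E = 1.96 × 17.0/√76
  = 1.96 × 1.950034
  = 3.8221

Rounded to 2 decimal places:

3.82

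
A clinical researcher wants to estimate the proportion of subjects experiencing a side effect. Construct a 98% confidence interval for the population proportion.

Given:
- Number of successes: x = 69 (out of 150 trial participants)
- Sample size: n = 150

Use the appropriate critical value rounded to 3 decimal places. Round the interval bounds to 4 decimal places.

Sample proportion: p̂ = 69/150 = 0.460000

Check conditions for normal approximation:
  np̂ = 69 ≥ 10 ✓
  n(1-p̂) = 81 ≥ 10 ✓

The sample is large enough, so use a z-interval (normal approximation) for the proportion.

For 98% confidence, z* = 2.326 (from standard normal table)

Standard error: SE = √(p̂(1-p̂)/n) = √(0.460000×0.540000/150) = 0.04069398

Margin of error: E = z* × SE = 2.326 × 0.04069398 = 0.094654

Z-interval: p̂ ± E = 0.460000 ± 0.094654 = (0.365346, 0.554654)

Rounded to 4 decimal places:

(0.3653, 0.5547)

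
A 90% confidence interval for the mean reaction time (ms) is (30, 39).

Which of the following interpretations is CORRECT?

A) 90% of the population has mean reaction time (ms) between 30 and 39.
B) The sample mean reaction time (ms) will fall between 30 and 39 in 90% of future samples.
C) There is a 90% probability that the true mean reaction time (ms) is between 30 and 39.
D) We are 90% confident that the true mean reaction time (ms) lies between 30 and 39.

A confidence interval represents our confidence in the procedure, not a probability statement about the parameter.

Key concept: If we repeated this sampling process many times and computed a 90% CI each time, about 90% of those intervals would contain the true population parameter.

For this specific interval (30, 39):
- Midpoint (point estimate): 34.5
- Margin of error: 4.5

The correct interpretation is the one stating confidence that the true parameter lies in the interval — option D.

D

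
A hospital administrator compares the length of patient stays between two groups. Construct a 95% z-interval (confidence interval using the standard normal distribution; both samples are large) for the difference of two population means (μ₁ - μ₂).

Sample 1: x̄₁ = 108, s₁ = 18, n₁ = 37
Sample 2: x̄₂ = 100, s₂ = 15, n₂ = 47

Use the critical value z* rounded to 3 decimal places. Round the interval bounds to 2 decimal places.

Both samples are large (n₁ = 37 ≥ 30, n₂ = 47 ≥ 30), so a z-interval for the difference of means applies.

Point estimate: x̄₁ - x̄₂ = 108 - 100 = 8

Standard error: SE = √(s₁²/n₁ + s₂²/n₂)
= √(18²/37 + 15²/47)
= √(8.756757 + 4.787234)
= 3.680216

For 95% confidence, z* = 1.96 (from standard normal table)
Margin of error: E = z* × SE = 1.96 × 3.680216 = 7.2132

Z-interval: (x̄₁ - x̄₂) ± E = 8 ± 7.2132 = (0.7868, 15.2132)

Rounded to 2 decimal places:

(0.79, 15.21)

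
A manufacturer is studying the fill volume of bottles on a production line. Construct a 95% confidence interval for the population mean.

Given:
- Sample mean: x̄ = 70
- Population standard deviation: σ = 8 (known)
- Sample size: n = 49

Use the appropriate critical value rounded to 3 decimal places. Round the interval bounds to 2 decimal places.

The population standard deviation σ is known, so use a z-interval (standard normal critical value).

For 95% confidence, z* = 1.96 (from standard normal table)

Standard error: SE = σ/√n = 8/√49 = 1.142857

Margin of error: E = z* × SE = 1.96 × 1.142857 = 2.2400

Z-interval: x̄ ± E = 70 ± 2.2400 = (67.7600, 72.2400)

Rounded to 2 decimal places:

(67.76, 72.24)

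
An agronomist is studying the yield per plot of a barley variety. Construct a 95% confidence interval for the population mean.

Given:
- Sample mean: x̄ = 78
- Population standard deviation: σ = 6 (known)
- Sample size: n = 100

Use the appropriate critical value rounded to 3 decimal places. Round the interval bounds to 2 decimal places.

The population standard deviation σ is known, so use a z-interval (standard normal critical value).

For 95% confidence, z* = 1.96 (from standard normal table)

Standard error: SE = σ/√n = 6/√100 = 0.600000

Margin of error: E = z* × SE = 1.96 × 0.600000 = 1.1760

Z-interval: x̄ ± E = 78 ± 1.1760 = (76.8240, 79.1760)

Rounded to 2 decimal places:

(76.82, 79.18)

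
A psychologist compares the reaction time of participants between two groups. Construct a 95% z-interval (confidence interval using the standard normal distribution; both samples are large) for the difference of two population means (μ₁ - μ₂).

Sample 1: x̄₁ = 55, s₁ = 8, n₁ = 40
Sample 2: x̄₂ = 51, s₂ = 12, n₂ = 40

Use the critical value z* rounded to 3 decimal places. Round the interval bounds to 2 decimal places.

Both samples are large (n₁ = 40 ≥ 30, n₂ = 40 ≥ 30), so a z-interval for the difference of means applies.

Point estimate: x̄₁ - x̄₂ = 55 - 51 = 4

Standard error: SE = √(s₁²/n₁ + s₂²/n₂)
= √(8²/40 + 12²/40)
= √(1.600000 + 3.600000)
= 2.280351

For 95% confidence, z* = 1.96 (from standard normal table)
Margin of error: E = z* × SE = 1.96 × 2.280351 = 4.4695

Z-interval: (x̄₁ - x̄₂) ± E = 4 ± 4.4695 = (-0.4695, 8.4695)

Rounded to 2 decimal places:

(-0.47, 8.47)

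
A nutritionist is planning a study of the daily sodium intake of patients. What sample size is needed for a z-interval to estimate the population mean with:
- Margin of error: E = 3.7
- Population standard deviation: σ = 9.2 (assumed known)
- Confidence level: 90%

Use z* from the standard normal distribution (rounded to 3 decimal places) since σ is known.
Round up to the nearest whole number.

Using z* since population σ is known (z-interval formula).

For 90% confidence, z* = 1.645 (from standard normal table)

Sample size formula for z-interval: n = (z*σ/E)²

n = (1.645 × 9.2 / 3.7)²
  = (4.090270)²
  = 16.7303

Round up to the nearest whole number: n = 17

17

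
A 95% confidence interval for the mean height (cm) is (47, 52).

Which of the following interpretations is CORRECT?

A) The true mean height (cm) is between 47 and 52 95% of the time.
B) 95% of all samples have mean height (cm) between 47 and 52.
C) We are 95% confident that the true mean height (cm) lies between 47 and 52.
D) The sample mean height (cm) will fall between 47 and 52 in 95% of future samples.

A confidence interval represents our confidence in the procedure, not a probability statement about the parameter.

Key concept: If we repeated this sampling process many times and computed a 95% CI each time, about 95% of those intervals would contain the true population parameter.

For this specific interval (47, 52):
- Midpoint (point estimate): 49.5
- Margin of error: 2.5

The correct interpretation is the one stating confidence that the true parameter lies in the interval — option C.

C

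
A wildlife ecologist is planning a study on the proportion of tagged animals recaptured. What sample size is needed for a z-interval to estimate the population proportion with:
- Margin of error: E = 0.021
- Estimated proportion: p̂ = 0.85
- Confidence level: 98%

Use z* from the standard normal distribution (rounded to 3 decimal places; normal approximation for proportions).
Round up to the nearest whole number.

Using z* for proportion z-interval (normal approximation).

For 98% confidence, z* = 2.326 (from standard normal table)

Sample size formula for proportion z-interval: n = z*²p̂(1-p̂)/E²

n = 2.326² × 0.85 × 0.15 / 0.021²
  = 5.410276 × 0.1275 / 0.000441
  = 1564.1954

Round up to the nearest whole number: n = 1565

1565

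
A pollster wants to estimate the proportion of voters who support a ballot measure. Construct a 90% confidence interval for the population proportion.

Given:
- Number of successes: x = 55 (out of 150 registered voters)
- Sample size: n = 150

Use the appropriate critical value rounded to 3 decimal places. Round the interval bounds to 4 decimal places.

Sample proportion: p̂ = 55/150 = 0.366667

Check conditions for normal approximation:
  np̂ = 55 ≥ 10 ✓
  n(1-p̂) = 95 ≥ 10 ✓

The sample is large enough, so use a z-interval (normal approximation) for the proportion.

For 90% confidence, z* = 1.645 (from standard normal table)

Standard error: SE = √(p̂(1-p̂)/n) = √(0.366667×0.633333/150) = 0.03934651

Margin of error: E = z* × SE = 1.645 × 0.03934651 = 0.064725

Z-interval: p̂ ± E = 0.366667 ± 0.064725 = (0.301942, 0.431392)

Rounded to 4 decimal places:

(0.3019, 0.4314)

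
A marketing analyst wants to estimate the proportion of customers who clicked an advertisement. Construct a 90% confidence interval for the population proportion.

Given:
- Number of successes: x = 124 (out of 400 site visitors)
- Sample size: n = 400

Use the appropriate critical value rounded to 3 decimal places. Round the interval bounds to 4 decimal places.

Sample proportion: p̂ = 124/400 = 0.310000

Check conditions for normal approximation:
  np̂ = 124 ≥ 10 ✓
  n(1-p̂) = 276 ≥ 10 ✓

The sample is large enough, so use a z-interval (normal approximation) for the proportion.

For 90% confidence, z* = 1.645 (from standard normal table)

Standard error: SE = √(p̂(1-p̂)/n) = √(0.310000×0.690000/400) = 0.02312466

Margin of error: E = z* × SE = 1.645 × 0.02312466 = 0.038040

Z-interval: p̂ ± E = 0.310000 ± 0.038040 = (0.271960, 0.348040)

Rounded to 4 decimal places:

(0.2720, 0.3480)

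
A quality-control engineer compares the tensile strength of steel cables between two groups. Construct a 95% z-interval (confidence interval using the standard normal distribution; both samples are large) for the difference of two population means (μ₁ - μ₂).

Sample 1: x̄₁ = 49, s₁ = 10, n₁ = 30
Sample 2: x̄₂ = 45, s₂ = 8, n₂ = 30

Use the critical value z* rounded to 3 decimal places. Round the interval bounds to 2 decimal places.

Both samples are large (n₁ = 30 ≥ 30, n₂ = 30 ≥ 30), so a z-interval for the difference of means applies.

Point estimate: x̄₁ - x̄₂ = 49 - 45 = 4

Standard error: SE = √(s₁²/n₁ + s₂²/n₂)
= √(10²/30 + 8²/30)
= √(3.333333 + 2.133333)
= 2.338090

For 95% confidence, z* = 1.96 (from standard normal table)
Margin of error: E = z* × SE = 1.96 × 2.338090 = 4.5827

Z-interval: (x̄₁ - x̄₂) ± E = 4 ± 4.5827 = (-0.5827, 8.5827)

Rounded to 2 decimal places:

(-0.58, 8.58)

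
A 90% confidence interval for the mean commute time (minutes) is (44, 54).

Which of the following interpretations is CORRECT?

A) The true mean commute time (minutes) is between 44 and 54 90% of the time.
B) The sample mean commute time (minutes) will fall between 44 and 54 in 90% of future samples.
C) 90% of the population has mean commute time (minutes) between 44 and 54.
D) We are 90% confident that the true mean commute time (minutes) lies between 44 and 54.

A confidence interval represents our confidence in the procedure, not a probability statement about the parameter.

Key concept: If we repeated this sampling process many times and computed a 90% CI each time, about 90% of those intervals would contain the true population parameter.

For this specific interval (44, 54):
- Midpoint (point estimate): 49
- Margin of error: 5

The correct interpretation is the one stating confidence that the true parameter lies in the interval — option D.

D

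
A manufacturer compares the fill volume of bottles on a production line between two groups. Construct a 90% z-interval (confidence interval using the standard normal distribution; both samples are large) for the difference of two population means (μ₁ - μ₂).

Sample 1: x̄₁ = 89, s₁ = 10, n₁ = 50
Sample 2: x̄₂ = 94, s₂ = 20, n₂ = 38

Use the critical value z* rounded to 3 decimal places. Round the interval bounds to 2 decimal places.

Both samples are large (n₁ = 50 ≥ 30, n₂ = 38 ≥ 30), so a z-interval for the difference of means applies.

Point estimate: x̄₁ - x̄₂ = 89 - 94 = -5

Standard error: SE = √(s₁²/n₁ + s₂²/n₂)
= √(10²/50 + 20²/38)
= √(2.000000 + 10.526316)
= 3.539254

For 90% confidence, z* = 1.645 (from standard normal table)
Margin of error: E = z* × SE = 1.645 × 3.539254 = 5.8221

Z-interval: (x̄₁ - x̄₂) ± E = -5 ± 5.8221 = (-10.8221, 0.8221)

Rounded to 2 decimal places:

(-10.82, 0.82)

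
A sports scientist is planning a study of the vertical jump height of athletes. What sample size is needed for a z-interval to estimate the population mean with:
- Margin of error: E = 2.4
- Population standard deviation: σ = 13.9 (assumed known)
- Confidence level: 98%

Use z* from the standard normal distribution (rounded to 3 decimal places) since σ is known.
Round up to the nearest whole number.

Using z* since population σ is known (z-interval formula).

For 98% confidence, z* = 2.326 (from standard normal table)

Sample size formula for z-interval: n = (z*σ/E)²

n = (2.326 × 13.9 / 2.4)²
  = (13.471417)²
  = 181.4791

Round up to the nearest whole number: n = 182

182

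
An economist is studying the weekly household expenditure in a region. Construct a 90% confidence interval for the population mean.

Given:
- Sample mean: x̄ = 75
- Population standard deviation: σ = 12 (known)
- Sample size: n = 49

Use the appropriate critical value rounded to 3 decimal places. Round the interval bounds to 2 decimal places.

The population standard deviation σ is known, so use a z-interval (standard normal critical value).

For 90% confidence, z* = 1.645 (from standard normal table)

Standard error: SE = σ/√n = 12/√49 = 1.714286

Margin of error: E = z* × SE = 1.645 × 1.714286 = 2.8200

Z-interval: x̄ ± E = 75 ± 2.8200 = (72.1800, 77.8200)

Rounded to 2 decimal places:

(72.18, 77.82)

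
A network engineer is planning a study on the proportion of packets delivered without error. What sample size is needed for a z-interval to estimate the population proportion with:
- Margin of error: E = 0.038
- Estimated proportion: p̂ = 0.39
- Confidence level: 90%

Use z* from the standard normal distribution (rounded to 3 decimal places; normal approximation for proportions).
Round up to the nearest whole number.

Using z* for proportion z-interval (normal approximation).

For 90% confidence, z* = 1.645 (from standard normal table)

Sample size formula for proportion z-interval: n = z*²p̂(1-p̂)/E²

n = 1.645² × 0.39 × 0.61 / 0.038²
  = 2.706025 × 0.2379 / 0.001444
  = 445.8195

Round up to the nearest whole number: n = 446

446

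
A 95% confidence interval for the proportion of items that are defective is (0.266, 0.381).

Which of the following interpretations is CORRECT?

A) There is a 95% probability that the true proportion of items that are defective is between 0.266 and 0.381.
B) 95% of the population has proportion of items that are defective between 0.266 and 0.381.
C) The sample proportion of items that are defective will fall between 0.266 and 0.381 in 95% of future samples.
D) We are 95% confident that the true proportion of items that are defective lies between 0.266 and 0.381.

A confidence interval represents our confidence in the procedure, not a probability statement about the parameter.

Key concept: If we repeated this sampling process many times and computed a 95% CI each time, about 95% of those intervals would contain the true population parameter.

For this specific interval (0.266, 0.381):
- Midpoint (point estimate): 0.3235
- Margin of error: 0.0575

The correct interpretation is the one stating confidence that the true parameter lies in the interval — option D.

D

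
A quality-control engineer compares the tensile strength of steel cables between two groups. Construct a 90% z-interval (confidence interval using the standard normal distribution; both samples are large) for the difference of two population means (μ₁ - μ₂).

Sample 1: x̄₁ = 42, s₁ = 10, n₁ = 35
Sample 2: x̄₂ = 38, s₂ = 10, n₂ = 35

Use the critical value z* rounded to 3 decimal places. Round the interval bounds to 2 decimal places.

Both samples are large (n₁ = 35 ≥ 30, n₂ = 35 ≥ 30), so a z-interval for the difference of means applies.

Point estimate: x̄₁ - x̄₂ = 42 - 38 = 4

Standard error: SE = √(s₁²/n₁ + s₂²/n₂)
= √(10²/35 + 10²/35)
= √(2.857143 + 2.857143)
= 2.390457

For 90% confidence, z* = 1.645 (from standard normal table)
Margin of error: E = z* × SE = 1.645 × 2.390457 = 3.9323

Z-interval: (x̄₁ - x̄₂) ± E = 4 ± 3.9323 = (0.0677, 7.9323)

Rounded to 2 decimal places:

(0.07, 7.93)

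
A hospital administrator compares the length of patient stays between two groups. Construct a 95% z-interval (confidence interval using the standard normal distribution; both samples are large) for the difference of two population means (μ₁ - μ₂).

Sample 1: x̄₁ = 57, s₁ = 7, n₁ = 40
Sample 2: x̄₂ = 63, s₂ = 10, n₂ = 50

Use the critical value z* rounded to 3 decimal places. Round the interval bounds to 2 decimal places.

Both samples are large (n₁ = 40 ≥ 30, n₂ = 50 ≥ 30), so a z-interval for the difference of means applies.

Point estimate: x̄₁ - x̄₂ = 57 - 63 = -6

Standard error: SE = √(s₁²/n₁ + s₂²/n₂)
= √(7²/40 + 10²/50)
= √(1.225000 + 2.000000)
= 1.795828

For 95% confidence, z* = 1.96 (from standard normal table)
Margin of error: E = z* × SE = 1.96 × 1.795828 = 3.5198

Z-interval: (x̄₁ - x̄₂) ± E = -6 ± 3.5198 = (-9.5198, -2.4802)

Rounded to 2 decimal places:

(-9.52, -2.48)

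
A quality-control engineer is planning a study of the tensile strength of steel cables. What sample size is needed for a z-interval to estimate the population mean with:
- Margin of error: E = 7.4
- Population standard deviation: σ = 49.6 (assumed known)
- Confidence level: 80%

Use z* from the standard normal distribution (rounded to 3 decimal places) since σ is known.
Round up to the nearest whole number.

Using z* since population σ is known (z-interval formula).

For 80% confidence, z* = 1.282 (from standard normal table)

Sample size formula for z-interval: n = (z*σ/E)²

n = (1.282 × 49.6 / 7.4)²
  = (8.592865)²
  = 73.8373

Round up to the nearest whole number: n = 74

74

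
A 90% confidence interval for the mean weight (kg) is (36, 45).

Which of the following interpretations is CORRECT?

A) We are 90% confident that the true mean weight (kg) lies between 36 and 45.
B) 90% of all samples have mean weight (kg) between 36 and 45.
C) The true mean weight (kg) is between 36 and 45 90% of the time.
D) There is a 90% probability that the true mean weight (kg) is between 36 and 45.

A confidence interval represents our confidence in the procedure, not a probability statement about the parameter.

Key concept: If we repeated this sampling process many times and computed a 90% CI each time, about 90% of those intervals would contain the true population parameter.

For this specific interval (36, 45):
- Midpoint (point estimate): 40.5
- Margin of error: 4.5

The correct interpretation is the one stating confidence that the true parameter lies in the interval — option A.

A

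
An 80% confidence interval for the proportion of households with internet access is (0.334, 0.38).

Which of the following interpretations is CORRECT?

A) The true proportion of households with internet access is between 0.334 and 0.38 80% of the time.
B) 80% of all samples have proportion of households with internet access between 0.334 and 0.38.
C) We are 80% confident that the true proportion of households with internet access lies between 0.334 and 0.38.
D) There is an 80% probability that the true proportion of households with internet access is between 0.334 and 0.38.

A confidence interval represents our confidence in the procedure, not a probability statement about the parameter.

Key concept: If we repeated this sampling process many times and computed an 80% CI each time, about 80% of those intervals would contain the true population parameter.

For this specific interval (0.334, 0.38):
- Midpoint (point estimate): 0.357
- Margin of error: 0.023

The correct interpretation is the one stating confidence that the true parameter lies in the interval — option C.

C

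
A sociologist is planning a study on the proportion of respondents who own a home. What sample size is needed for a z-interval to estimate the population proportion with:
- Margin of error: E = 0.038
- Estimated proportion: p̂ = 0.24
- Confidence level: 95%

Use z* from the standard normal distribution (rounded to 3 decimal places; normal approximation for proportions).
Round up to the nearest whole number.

Using z* for proportion z-interval (normal approximation).

For 95% confidence, z* = 1.96 (from standard normal table)

Sample size formula for proportion z-interval: n = z*²p̂(1-p̂)/E²

n = 1.96² × 0.24 × 0.76 / 0.038²
  = 3.8416 × 0.1824 / 0.001444
  = 485.2547

Round up to the nearest whole number: n = 486

486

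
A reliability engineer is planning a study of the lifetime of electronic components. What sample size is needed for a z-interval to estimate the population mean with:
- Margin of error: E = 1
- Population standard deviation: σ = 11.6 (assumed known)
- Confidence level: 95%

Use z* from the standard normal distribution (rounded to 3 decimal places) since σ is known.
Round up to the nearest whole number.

Using z* since population σ is known (z-interval formula).

For 95% confidence, z* = 1.96 (from standard normal table)

Sample size formula for z-interval: n = (z*σ/E)²

n = (1.96 × 11.6 / 1)²
  = (22.736000)²
  = 516.9257

Round up to the nearest whole number: n = 517

517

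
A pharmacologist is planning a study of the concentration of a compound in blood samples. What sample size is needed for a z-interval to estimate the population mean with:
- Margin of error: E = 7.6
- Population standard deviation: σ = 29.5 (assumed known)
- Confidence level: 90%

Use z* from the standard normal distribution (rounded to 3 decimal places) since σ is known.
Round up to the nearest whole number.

Using z* since population σ is known (z-interval formula).

For 90% confidence, z* = 1.645 (from standard normal table)

Sample size formula for z-interval: n = (z*σ/E)²

n = (1.645 × 29.5 / 7.6)²
  = (6.385197)²
  = 40.7707

Round up to the nearest whole number: n = 41

41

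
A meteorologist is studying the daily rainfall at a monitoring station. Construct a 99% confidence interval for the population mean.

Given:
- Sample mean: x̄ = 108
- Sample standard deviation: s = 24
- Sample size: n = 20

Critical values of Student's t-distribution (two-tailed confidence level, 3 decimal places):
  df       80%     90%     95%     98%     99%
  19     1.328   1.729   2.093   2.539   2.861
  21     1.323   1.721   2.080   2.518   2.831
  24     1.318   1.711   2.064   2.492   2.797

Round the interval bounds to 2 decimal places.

The population standard deviation σ is unknown (only the sample standard deviation s is given), so use a t-interval with df = n - 1 = 20 - 1 = 19.

For 99% confidence with df = 19, t* = 2.861 (from t-table)

Standard error: SE = s/√n = 24/√20 = 5.366563

Margin of error: E = t* × SE = 2.861 × 5.366563 = 15.3537

T-interval: x̄ ± E = 108 ± 15.3537 = (92.6463, 123.3537)

Rounded to 2 decimal places:

(92.65, 123.35)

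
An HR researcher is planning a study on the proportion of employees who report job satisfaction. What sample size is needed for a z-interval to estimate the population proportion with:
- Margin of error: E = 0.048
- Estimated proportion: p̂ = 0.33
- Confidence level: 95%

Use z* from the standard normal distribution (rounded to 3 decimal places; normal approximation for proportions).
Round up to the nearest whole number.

Using z* for proportion z-interval (normal approximation).

For 95% confidence, z* = 1.96 (from standard normal table)

Sample size formula for proportion z-interval: n = z*²p̂(1-p̂)/E²

n = 1.96² × 0.33 × 0.67 / 0.048²
  = 3.8416 × 0.2211 / 0.002304
  = 368.6535

Round up to the nearest whole number: n = 369

369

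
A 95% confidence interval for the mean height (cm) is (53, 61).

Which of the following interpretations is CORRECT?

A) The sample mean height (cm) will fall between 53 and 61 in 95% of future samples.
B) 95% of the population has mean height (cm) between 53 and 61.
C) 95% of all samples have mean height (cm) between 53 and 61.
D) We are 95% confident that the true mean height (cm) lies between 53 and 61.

A confidence interval represents our confidence in the procedure, not a probability statement about the parameter.

Key concept: If we repeated this sampling process many times and computed a 95% CI each time, about 95% of those intervals would contain the true population parameter.

For this specific interval (53, 61):
- Midpoint (point estimate): 57
- Margin of error: 4

The correct interpretation is the one stating confidence that the true parameter lies in the interval — option D.

D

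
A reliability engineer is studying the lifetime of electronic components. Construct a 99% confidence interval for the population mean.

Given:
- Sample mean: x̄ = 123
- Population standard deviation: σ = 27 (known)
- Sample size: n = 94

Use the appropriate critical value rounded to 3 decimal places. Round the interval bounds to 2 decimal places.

The population standard deviation σ is known, so use a z-interval (standard normal critical value).

For 99% confidence, z* = 2.576 (from standard normal table)

Standard error: SE = σ/√n = 27/√94 = 2.784837

Margin of error: E = z* × SE = 2.576 × 2.784837 = 7.1737

Z-interval: x̄ ± E = 123 ± 7.1737 = (115.8263, 130.1737)

Rounded to 2 decimal places:

(115.83, 130.17)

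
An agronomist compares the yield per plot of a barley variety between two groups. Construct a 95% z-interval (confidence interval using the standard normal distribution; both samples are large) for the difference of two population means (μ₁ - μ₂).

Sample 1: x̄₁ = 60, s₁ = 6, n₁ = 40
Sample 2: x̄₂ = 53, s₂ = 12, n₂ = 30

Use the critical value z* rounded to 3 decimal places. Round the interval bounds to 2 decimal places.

Both samples are large (n₁ = 40 ≥ 30, n₂ = 30 ≥ 30), so a z-interval for the difference of means applies.

Point estimate: x̄₁ - x̄₂ = 60 - 53 = 7

Standard error: SE = √(s₁²/n₁ + s₂²/n₂)
= √(6²/40 + 12²/30)
= √(0.900000 + 4.800000)
= 2.387467

For 95% confidence, z* = 1.96 (from standard normal table)
Margin of error: E = z* × SE = 1.96 × 2.387467 = 4.6794

Z-interval: (x̄₁ - x̄₂) ± E = 7 ± 4.6794 = (2.3206, 11.6794)

Rounded to 2 decimal places:

(2.32, 11.68)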